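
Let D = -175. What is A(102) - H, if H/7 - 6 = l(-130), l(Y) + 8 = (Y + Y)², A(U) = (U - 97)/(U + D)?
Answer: -34542583/73 ≈ -4.7319e+5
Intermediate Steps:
A(U) = (-97 + U)/(-175 + U) (A(U) = (U - 97)/(U - 175) = (-97 + U)/(-175 + U))
l(Y) = -8 + 4*Y² (l(Y) = -8 + (Y + Y)² = -8 + (2*Y)² = -8 + 4*Y²)
H = 473186 (H = 42 + 7*(-8 + 4*(-130)²) = 42 + 7*(-8 + 4*16900) = 42 + 7*(-8 + 67600) = 42 + 7*67592 = 42 + 473144 = 473186)
A(102) - H = (-97 + 102)/(-175 + 102) - 1*473186 = 5/(-73) - 473186 = -1/73*5 - 473186 = -5/73 - 473186 = -34542583/73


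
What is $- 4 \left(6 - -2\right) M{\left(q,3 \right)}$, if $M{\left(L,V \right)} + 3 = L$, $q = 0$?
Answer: $96$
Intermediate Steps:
$M{\left(L,V \right)} = -3 + L$
$- 4 \left(6 - -2\right) M{\left(q,3 \right)} = - 4 \left(6 - -2\right) \left(-3 + 0\right) = - 4 \left(6 + 2\right) \left(-3\right) = \left(-4\right) 8 \left(-3\right) = \left(-32\right) \left(-3\right) = 96$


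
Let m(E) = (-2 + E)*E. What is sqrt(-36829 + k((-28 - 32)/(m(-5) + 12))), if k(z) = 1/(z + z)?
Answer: I*sqrt(132585810)/60 ≈ 191.91*I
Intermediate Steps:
m(E) = E*(-2 + E)
k(z) = 1/(2*z)
sqrt(-36829 + k((-28 - 32)/(m(-5) + 12))) = sqrt(-36829 + 1/(2*(((-28 - 32)/(-5*(-2 - 5) + 12))))) = sqrt(-36829 + 1/(2*((-60/(-5*(-7) + 12))))) = sqrt(-36829 + 1/(2*((-60/(35 + 12))))) = sqrt(-36829 + 1/(2*((-60/47)))) = sqrt(-36829 + 1/(2*((-60*1/47)))) = sqrt(-36829 + 1/(2*(-60/47))) = sqrt(-36829 + (1/2)*(-47/60)) = sqrt(-36829 - 47/120) = sqrt(-4419527/120) = I*sqrt(132585810)/60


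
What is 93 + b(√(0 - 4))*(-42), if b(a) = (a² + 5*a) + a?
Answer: 261 - 504*I ≈ 261.0 - 504.0*I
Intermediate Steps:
b(a) = a² + 6*a
93 + b(√(0 - 4))*(-42) = 93 + (√(0 - 4)*(6 + √(0 - 4)))*(-42) = 93 + (√(-4)*(6 + √(-4)))*(-42) = 93 + ((2*I)*(6 + 2*I))*(-42) = 93 + (2*I*(6 + 2*I))*(-42) = 93 - 84*I*(6 + 2*I)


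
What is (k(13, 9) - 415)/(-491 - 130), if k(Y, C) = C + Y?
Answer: 131/207 ≈ 0.63285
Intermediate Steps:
(k(13, 9) - 415)/(-491 - 130) = ((9 + 13) - 415)/(-491 - 130) = (22 - 415)/(-621) = -393*(-1/621) = 131/207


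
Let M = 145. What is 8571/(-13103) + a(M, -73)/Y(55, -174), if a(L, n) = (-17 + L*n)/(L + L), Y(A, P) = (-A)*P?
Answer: -3987669051/6060792650 ≈ -0.65794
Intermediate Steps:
Y(A, P) = -A*P
a(L, n) = (-17 + L*n)/(2*L) (a(L, n) = (-17 + L*n)/((2*L)) = (-17 + L*n)*(1/(2*L)) = (-17 + L*n)/(2*L))
8571/(-13103) + a(M, -73)/Y(55, -174) = 8571/(-13103) + ((½)*(-17 + 145*(-73))/145)/((-1*55*(-174))) = 8571*(-1/13103) + ((½)*(1/145)*(-17 - 10585))/9570 = -8571/13103 + ((½)*(1/145)*(-10602))*(1/9570) = -8571/13103 - 5301/145*1/9570 = -8571/13103 - 1767/462550 = -3987669051/6060792650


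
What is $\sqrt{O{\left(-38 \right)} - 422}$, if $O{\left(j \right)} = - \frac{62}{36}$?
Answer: $\frac{i \sqrt{15254}}{6} \approx 20.585 i$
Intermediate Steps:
$O{\left(j \right)} = - \frac{31}{18}$ ($O{\left(j \right)} = \left(-62\right) \frac{1}{36} = - \frac{31}{18}$)
$\sqrt{O{\left(-38 \right)} - 422} = \sqrt{- \frac{31}{18} - 422} = \sqrt{- \frac{7627}{18}} = \frac{i \sqrt{15254}}{6}$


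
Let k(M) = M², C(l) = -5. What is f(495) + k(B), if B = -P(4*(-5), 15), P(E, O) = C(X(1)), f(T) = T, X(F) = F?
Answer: 520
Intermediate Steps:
P(E, O) = -5
B = 5 (B = -1*(-5) = 5)
f(495) + k(B) = 495 + 5² = 495 + 25 = 520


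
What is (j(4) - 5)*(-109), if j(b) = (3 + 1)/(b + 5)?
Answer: 4469/9 ≈ 496.56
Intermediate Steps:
j(b) = 4/(5 + b)
(j(4) - 5)*(-109) = (4/(5 + 4) - 5)*(-109) = (4/9 - 5)*(-109) = -41/9*(-109) = 4469/9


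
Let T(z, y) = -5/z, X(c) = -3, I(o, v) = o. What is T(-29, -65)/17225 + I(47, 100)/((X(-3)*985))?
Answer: -938516/59043855 ≈ -0.015895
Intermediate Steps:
T(-29, -65)/17225 + I(47, 100)/((X(-3)*985)) = -5/(-29)/17225 + 47/((-3*985)) = -5*(-1/29)*(1/17225) + 47/(-2955) = (5/29)*(1/17225) + 47*(-1/2955) = 1/99905 - 47/2955 = -938516/59043855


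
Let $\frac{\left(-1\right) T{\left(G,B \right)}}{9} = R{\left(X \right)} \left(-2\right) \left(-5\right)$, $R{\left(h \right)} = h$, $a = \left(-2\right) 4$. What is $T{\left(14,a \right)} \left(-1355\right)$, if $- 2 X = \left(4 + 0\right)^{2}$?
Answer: $-975600$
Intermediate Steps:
$X = -8$ ($X = - \frac{\left(4 + 0\right)^{2}}{2} = - \frac{4^{2}}{2} = \left(- \frac{1}{2}\right) 16 = -8$)
$a = -8$
$T{\left(G,B \right)} = 720$ ($T{\left(G,B \right)} = - 9 \left(-8\right) \left(-2\right) \left(-5\right) = - 9 \cdot 16 \left(-5\right) = \left(-9\right) \left(-80\right) = 720$)
$T{\left(14,a \right)} \left(-1355\right) = 720 \left(-1355\right) = -975600$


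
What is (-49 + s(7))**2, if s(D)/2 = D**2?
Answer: 2401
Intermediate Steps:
s(D) = 2*D**2
(-49 + s(7))**2 = (-49 + 2*7**2)**2 = (-49 + 2*49)**2 = (-49 + 98)**2 = 49**2 = 2401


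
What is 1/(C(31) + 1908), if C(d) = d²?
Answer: 1/2869 ≈ 0.00034855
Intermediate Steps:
1/(C(31) + 1908) = 1/(31² + 1908) = 1/(961 + 1908) = 1/2869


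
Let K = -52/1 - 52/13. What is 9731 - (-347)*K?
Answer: -9701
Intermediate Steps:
K = -56 (K = -52*1 - 52*1/13 = -52 - 4 = -56)
9731 - (-347)*K = 9731 - (-347)*(-56) = 9731 - 1*19432 = 9731 - 19432 = -9701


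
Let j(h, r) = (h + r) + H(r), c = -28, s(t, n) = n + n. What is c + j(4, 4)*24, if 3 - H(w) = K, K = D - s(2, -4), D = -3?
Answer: 116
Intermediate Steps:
s(t, n) = 2*n
K = 5 (K = -3 - 2*(-4) = -3 - 1*(-8) = -3 + 8 = 5)
H(w) = -2 (H(w) = 3 - 1*5 = 3 - 5 = -2)
j(h, r) = -2 + h + r (j(h, r) = (h + r) - 2 = -2 + h + r)
c + j(4, 4)*24 = -28 + (-2 + 4 + 4)*24 = -28 + 6*24 = -28 + 144 = 116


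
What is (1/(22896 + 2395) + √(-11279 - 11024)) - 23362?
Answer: -590848341/25291 + I*√22303 ≈ -23362.0 + 149.34*I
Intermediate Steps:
(1/(22896 + 2395) + √(-11279 - 11024)) - 23362 = (1/25291 + √(-22303)) - 23362 = (1/25291 + I*√22303) - 23362 = -590848341/25291 + I*√22303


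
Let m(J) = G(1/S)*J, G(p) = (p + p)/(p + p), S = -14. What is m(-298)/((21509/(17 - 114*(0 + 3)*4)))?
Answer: 402598/21509 ≈ 18.718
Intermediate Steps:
G(p) = 1 (G(p) = (2*p)/((2*p)) = (2*p)*(1/(2*p)) = 1)
m(J) = J (m(J) = 1*J = J)
m(-298)/((21509/(17 - 114*(0 + 3)*4))) = -298/(21509/(17 - 114*(0 + 3)*4)) = -298/(21509/(17 - 342*4)) = -298/(21509/(17 - 114*12)) = -298/(21509/(17 - 1368)) = -298/(21509/(-1351)) = -298/(21509*(-1/1351)) = -298/(-21509/1351) = -298*(-1351/21509) = 402598/21509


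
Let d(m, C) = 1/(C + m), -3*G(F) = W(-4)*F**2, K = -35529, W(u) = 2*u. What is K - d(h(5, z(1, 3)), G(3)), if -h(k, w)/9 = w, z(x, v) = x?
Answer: -532936/15 ≈ -35529.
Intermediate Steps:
h(k, w) = -9*w
G(F) = 8*F**2/3 (G(F) = -2*(-4)*F**2/3 = -(-8)*F**2/3 = 8*F**2/3)
K - d(h(5, z(1, 3)), G(3)) = -35529 - 1/((8/3)*3**2 - 9*1) = -35529 - 1/((8/3)*9 - 9) = -35529 - 1/(24 - 9) = -35529 - 1/15 = -532936/15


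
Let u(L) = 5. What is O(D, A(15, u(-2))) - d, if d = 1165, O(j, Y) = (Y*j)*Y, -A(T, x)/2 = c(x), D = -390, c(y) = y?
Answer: -40165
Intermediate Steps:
A(T, x) = -2*x
O(j, Y) = j*Y²
O(D, A(15, u(-2))) - d = -390*(-2*5)² - 1*1165 = -390*(-10)² - 1165 = -390*100 - 1165 = -39000 - 1165 = -40165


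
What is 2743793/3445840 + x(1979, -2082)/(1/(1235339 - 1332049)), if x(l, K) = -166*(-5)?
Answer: -276595161968207/3445840 ≈ -8.0269e+7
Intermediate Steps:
x(l, K) = 830
2743793/3445840 + x(1979, -2082)/(1/(1235339 - 1332049)) = 2743793/3445840 + 830/(1/(1235339 - 1332049)) = 2743793*(1/3445840) + 830/(1/(-96710)) = 2743793/3445840 + 830/(-1/96710) = 2743793/3445840 + 830*(-96710) = 2743793/3445840 - 80269300 = -276595161968207/3445840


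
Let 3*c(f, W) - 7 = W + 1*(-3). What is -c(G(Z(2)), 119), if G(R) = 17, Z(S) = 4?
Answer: -41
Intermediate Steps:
c(f, W) = 4/3 + W/3 (c(f, W) = 7/3 + (W + 1*(-3))/3 = 7/3 + (W - 3)/3 = 7/3 + (-3 + W)/3 = 7/3 + (-1 + W/3) = 4/3 + W/3)
-c(G(Z(2)), 119) = -(4/3 + (⅓)*119) = -(4/3 + 119/3) = -1*41 = -41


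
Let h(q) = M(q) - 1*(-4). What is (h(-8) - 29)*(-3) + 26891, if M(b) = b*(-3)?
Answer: 26894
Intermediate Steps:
M(b) = -3*b
h(q) = 4 - 3*q (h(q) = -3*q - 1*(-4) = -3*q + 4 = 4 - 3*q)
(h(-8) - 29)*(-3) + 26891 = ((4 - 3*(-8)) - 29)*(-3) + 26891 = ((4 + 24) - 29)*(-3) + 26891 = (28 - 29)*(-3) + 26891 = -1*(-3) + 26891 = 3 + 26891 = 26894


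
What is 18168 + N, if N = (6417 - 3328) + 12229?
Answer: 33486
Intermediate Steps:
N = 15318 (N = 3089 + 12229 = 15318)
18168 + N = 18168 + 15318 = 33486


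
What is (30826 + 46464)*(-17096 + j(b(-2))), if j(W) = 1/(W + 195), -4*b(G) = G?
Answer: -516647632860/391 ≈ -1.3213e+9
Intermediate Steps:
b(G) = -G/4
j(W) = 1/(195 + W)
(30826 + 46464)*(-17096 + j(b(-2))) = (30826 + 46464)*(-17096 + 1/(195 - ¼*(-2))) = 77290*(-17096 + 1/(195 + ½)) = 77290*(-17096 + 1/(391/2)) = 77290*(-17096 + 2/391) = 77290*(-6684534/391) = -516647632860/391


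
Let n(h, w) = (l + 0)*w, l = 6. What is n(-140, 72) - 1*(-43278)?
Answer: 43710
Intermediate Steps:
n(h, w) = 6*w (n(h, w) = (6 + 0)*w = 6*w)
n(-140, 72) - 1*(-43278) = 6*72 - 1*(-43278) = 432 + 43278 = 43710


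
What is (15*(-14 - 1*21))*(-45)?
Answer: 23625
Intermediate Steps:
(15*(-14 - 1*21))*(-45) = (15*(-14 - 21))*(-45) = (15*(-35))*(-45) = -525*(-45) = 23625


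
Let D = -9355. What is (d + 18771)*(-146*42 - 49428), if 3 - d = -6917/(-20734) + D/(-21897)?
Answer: -78925603653699580/75668733 ≈ -1.0430e+9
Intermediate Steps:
d = 1016609075/454012398 (d = 3 - (-6917/(-20734) - 9355/(-21897)) = 3 - (-6917*(-1/20734) - 9355*(-1/21897)) = 3 - (6917/20734 + 9355/21897) = 3 - 1*345428119/454012398 = 3 - 345428119/454012398 = 1016609075/454012398 ≈ 2.2392)
(d + 18771)*(-146*42 - 49428) = (1016609075/454012398 + 18771)*(-146*42 - 49428) = 8523283331933*(-6132 - 49428)/454012398 = (8523283331933/454012398)*(-55560) = -78925603653699580/75668733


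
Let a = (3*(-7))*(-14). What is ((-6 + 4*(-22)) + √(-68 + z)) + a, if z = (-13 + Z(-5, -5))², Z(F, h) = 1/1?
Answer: 200 + 2*√19 ≈ 208.72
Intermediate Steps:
Z(F, h) = 1
z = 144 (z = (-13 + 1)² = (-12)² = 144)
a = 294 (a = -21*(-14) = 294)
((-6 + 4*(-22)) + √(-68 + z)) + a = ((-6 + 4*(-22)) + √(-68 + 144)) + 294 = ((-6 - 88) + √76) + 294 = (-94 + 2*√19) + 294 = 200 + 2*√19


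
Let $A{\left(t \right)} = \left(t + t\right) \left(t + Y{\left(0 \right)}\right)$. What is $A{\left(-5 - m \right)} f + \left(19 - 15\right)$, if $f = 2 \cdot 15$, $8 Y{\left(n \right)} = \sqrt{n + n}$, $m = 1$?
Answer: $2164$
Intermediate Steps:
$Y{\left(n \right)} = \frac{\sqrt{2} \sqrt{n}}{8}$ ($Y{\left(n \right)} = \frac{\sqrt{n + n}}{8} = \frac{\sqrt{2 n}}{8} = \frac{\sqrt{2} \sqrt{n}}{8}$)
$A{\left(t \right)} = 2 t^{2}$ ($A{\left(t \right)} = \left(t + t\right) \left(t + \frac{\sqrt{2} \sqrt{0}}{8}\right) = 2 t \left(t + \frac{1}{8} \sqrt{2} \cdot 0\right) = 2 t \left(t + 0\right) = 2 t t = 2 t^{2}$)
$f = 30$
$A{\left(-5 - m \right)} f + \left(19 - 15\right) = 2 \left(-5 - 1\right)^{2} \cdot 30 + \left(19 - 15\right) = 2 \left(-5 - 1\right)^{2} \cdot 30 + 4 = 2 \left(-6\right)^{2} \cdot 30 + 4 = 2 \cdot 36 \cdot 30 + 4 = 72 \cdot 30 + 4 = 2160 + 4 = 2164$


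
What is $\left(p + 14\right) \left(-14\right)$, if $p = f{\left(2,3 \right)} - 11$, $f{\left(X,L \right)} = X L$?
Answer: $-126$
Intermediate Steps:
$f{\left(X,L \right)} = L X$
$p = -5$ ($p = 3 \cdot 2 - 11 = 6 - 11 = -5$)
$\left(p + 14\right) \left(-14\right) = \left(-5 + 14\right) \left(-14\right) = 9 \left(-14\right) = -126$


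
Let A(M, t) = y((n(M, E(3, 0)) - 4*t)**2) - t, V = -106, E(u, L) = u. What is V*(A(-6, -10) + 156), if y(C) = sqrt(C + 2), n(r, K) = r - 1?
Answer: -17596 - 106*sqrt(1091) ≈ -21097.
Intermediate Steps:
n(r, K) = -1 + r
y(C) = sqrt(2 + C)
A(M, t) = sqrt(2 + (-1 + M - 4*t)**2) - t (A(M, t) = sqrt(2 + ((-1 + M) - 4*t)**2) - t = sqrt(2 + (-1 + M - 4*t)**2) - t)
V*(A(-6, -10) + 156) = -106*((sqrt(2 + (1 - 1*(-6) + 4*(-10))**2) - 1*(-10)) + 156) = -106*((sqrt(2 + (1 + 6 - 40)**2) + 10) + 156) = -106*((sqrt(2 + (-33)**2) + 10) + 156) = -106*((sqrt(2 + 1089) + 10) + 156) = -106*((sqrt(1091) + 10) + 156) = -106*((10 + sqrt(1091)) + 156) = -106*(166 + sqrt(1091)) = -17596 - 106*sqrt(1091)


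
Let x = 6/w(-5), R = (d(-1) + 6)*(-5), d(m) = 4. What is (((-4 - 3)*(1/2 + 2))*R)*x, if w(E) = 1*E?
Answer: -1050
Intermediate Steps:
w(E) = E
R = -50 (R = (4 + 6)*(-5) = 10*(-5) = -50)
x = -6/5 (x = 6/(-5) = 6*(-⅕) = -6/5 ≈ -1.2000)
(((-4 - 3)*(1/2 + 2))*R)*x = (((-4 - 3)*(1/2 + 2))*(-50))*(-6/5) = (-7*(½ + 2)*(-50))*(-6/5) = (-7*5/2*(-50))*(-6/5) = -35/2*(-50)*(-6/5) = 875*(-6/5) = -1050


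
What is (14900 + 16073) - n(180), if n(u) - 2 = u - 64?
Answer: 30855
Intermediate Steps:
n(u) = -62 + u (n(u) = 2 + (u - 64) = 2 + (-64 + u) = -62 + u)
(14900 + 16073) - n(180) = (14900 + 16073) - (-62 + 180) = 30973 - 1*118 = 30973 - 118 = 30855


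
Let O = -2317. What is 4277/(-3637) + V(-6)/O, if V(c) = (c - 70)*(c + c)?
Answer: -13226753/8426929 ≈ -1.5696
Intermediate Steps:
V(c) = 2*c*(-70 + c) (V(c) = (-70 + c)*(2*c) = 2*c*(-70 + c))
4277/(-3637) + V(-6)/O = 4277/(-3637) + (2*(-6)*(-70 - 6))/(-2317) = 4277*(-1/3637) + (2*(-6)*(-76))*(-1/2317) = -4277/3637 + 912*(-1/2317) = -4277/3637 - 912/2317 = -13226753/8426929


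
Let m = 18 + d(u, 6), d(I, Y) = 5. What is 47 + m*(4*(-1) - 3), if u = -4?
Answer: -114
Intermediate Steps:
m = 23 (m = 18 + 5 = 23)
47 + m*(4*(-1) - 3) = 47 + 23*(4*(-1) - 3) = 47 + 23*(-4 - 3) = 47 + 23*(-7) = 47 - 161 = -114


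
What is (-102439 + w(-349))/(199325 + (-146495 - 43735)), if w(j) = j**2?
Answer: 19362/9095 ≈ 2.1289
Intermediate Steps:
(-102439 + w(-349))/(199325 + (-146495 - 43735)) = (-102439 + (-349)**2)/(199325 + (-146495 - 43735)) = (-102439 + 121801)/(199325 - 190230) = 19362/9095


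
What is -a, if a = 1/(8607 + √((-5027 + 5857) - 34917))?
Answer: -8607/74114536 + I*√34087/74114536 ≈ -0.00011613 + 2.4911e-6*I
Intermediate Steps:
a = 1/(8607 + I*√34087) (a = 1/(8607 + √(830 - 34917)) = 1/(8607 + √(-34087)) = 1/(8607 + I*√34087) ≈ 0.00011613 - 2.4911e-6*I)
-a = -(8607/74114536 - I*√34087/74114536) = -8607/74114536 + I*√34087/74114536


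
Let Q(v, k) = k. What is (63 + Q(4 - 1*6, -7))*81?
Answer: 4536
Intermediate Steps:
(63 + Q(4 - 1*6, -7))*81 = (63 - 7)*81 = 56*81 = 4536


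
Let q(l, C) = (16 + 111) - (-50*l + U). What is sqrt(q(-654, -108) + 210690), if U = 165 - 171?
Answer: sqrt(178123) ≈ 422.05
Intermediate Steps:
U = -6
q(l, C) = 133 + 50*l (q(l, C) = (16 + 111) - (-50*l - 6) = 127 - (-6 - 50*l) = 127 + (6 + 50*l) = 133 + 50*l)
sqrt(q(-654, -108) + 210690) = sqrt((133 + 50*(-654)) + 210690) = sqrt((133 - 32700) + 210690) = sqrt(-32567 + 210690) = sqrt(178123)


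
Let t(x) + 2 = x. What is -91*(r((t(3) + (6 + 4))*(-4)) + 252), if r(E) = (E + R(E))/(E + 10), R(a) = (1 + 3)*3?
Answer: -391300/17 ≈ -23018.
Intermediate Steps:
R(a) = 12 (R(a) = 4*3 = 12)
t(x) = -2 + x
r(E) = (12 + E)/(10 + E) (r(E) = (E + 12)/(E + 10) = (12 + E)/(10 + E))
-91*(r((t(3) + (6 + 4))*(-4)) + 252) = -91*((12 + ((-2 + 3) + (6 + 4))*(-4))/(10 + ((-2 + 3) + (6 + 4))*(-4)) + 252) = -91*((12 + (1 + 10)*(-4))/(10 + (1 + 10)*(-4)) + 252) = -91*((12 + 11*(-4))/(10 + 11*(-4)) + 252) = -91*((12 - 44)/(10 - 44) + 252) = -91*(-32/(-34) + 252) = -91*(-1/34*(-32) + 252) = -91*(16/17 + 252) = -91*4300/17 = -391300/17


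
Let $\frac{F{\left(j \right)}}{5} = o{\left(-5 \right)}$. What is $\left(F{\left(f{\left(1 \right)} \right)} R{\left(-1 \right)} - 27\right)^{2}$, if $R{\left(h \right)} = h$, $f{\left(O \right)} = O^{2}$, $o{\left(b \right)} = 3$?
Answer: $1764$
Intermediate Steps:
$F{\left(j \right)} = 15$ ($F{\left(j \right)} = 5 \cdot 3 = 15$)
$\left(F{\left(f{\left(1 \right)} \right)} R{\left(-1 \right)} - 27\right)^{2} = \left(15 \left(-1\right) - 27\right)^{2} = \left(-15 - 27\right)^{2} = \left(-42\right)^{2} = 1764$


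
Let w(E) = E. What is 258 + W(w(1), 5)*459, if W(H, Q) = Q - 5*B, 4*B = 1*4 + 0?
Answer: 258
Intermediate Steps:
B = 1 (B = (1*4 + 0)/4 = (4 + 0)/4 = (¼)*4 = 1)
W(H, Q) = -5 + Q (W(H, Q) = Q - 5*1 = Q - 5 = -5 + Q)
258 + W(w(1), 5)*459 = 258 + (-5 + 5)*459 = 258 + 0*459 = 258 + 0 = 258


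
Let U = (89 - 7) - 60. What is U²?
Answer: 484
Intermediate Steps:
U = 22 (U = 82 - 60 = 22)
U² = 22² = 484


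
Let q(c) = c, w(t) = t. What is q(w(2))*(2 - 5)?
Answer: -6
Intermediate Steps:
q(w(2))*(2 - 5) = 2*(2 - 5) = 2*(-3) = -6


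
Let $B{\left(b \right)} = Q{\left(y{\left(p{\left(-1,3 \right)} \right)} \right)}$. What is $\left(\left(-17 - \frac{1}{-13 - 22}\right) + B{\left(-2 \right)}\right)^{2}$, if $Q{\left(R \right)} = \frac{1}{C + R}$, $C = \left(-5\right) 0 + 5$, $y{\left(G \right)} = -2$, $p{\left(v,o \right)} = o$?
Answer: $\frac{3052009}{11025} \approx 276.83$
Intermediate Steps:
$C = 5$ ($C = 0 + 5 = 5$)
$Q{\left(R \right)} = \frac{1}{5 + R}$
$B{\left(b \right)} = \frac{1}{3}$ ($B{\left(b \right)} = \frac{1}{5 - 2} = \frac{1}{3}$)
$\left(\left(-17 - \frac{1}{-13 - 22}\right) + B{\left(-2 \right)}\right)^{2} = \left(\left(-17 - \frac{1}{-13 - 22}\right) + \frac{1}{3}\right)^{2} = \left(\left(-17 - \frac{1}{-35}\right) + \frac{1}{3}\right)^{2} = \left(\left(-17 - - \frac{1}{35}\right) + \frac{1}{3}\right)^{2} = \left(\left(-17 + \frac{1}{35}\right) + \frac{1}{3}\right)^{2} = \left(- \frac{594}{35} + \frac{1}{3}\right)^{2} = \left(- \frac{1747}{105}\right)^{2} = \frac{3052009}{11025}$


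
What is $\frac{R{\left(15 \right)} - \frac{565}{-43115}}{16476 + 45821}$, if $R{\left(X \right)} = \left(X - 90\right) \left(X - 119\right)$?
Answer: $\frac{67259513}{537187031} \approx 0.12521$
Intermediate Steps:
$R{\left(X \right)} = \left(-119 + X\right) \left(-90 + X\right)$ ($R{\left(X \right)} = \left(-90 + X\right) \left(-119 + X\right) = \left(-119 + X\right) \left(-90 + X\right)$)
$\frac{R{\left(15 \right)} - \frac{565}{-43115}}{16476 + 45821} = \frac{\left(10710 + 15^{2} - 3135\right) - \frac{565}{-43115}}{16476 + 45821} = \frac{\left(10710 + 225 - 3135\right) - - \frac{113}{8623}}{62297} = \left(7800 + \frac{113}{8623}\right) \frac{1}{62297} = \frac{67259513}{8623} \cdot \frac{1}{62297} = \frac{67259513}{537187031}$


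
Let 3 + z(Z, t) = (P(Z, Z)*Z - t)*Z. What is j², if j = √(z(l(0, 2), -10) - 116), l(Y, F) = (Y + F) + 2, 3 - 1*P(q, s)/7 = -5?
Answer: 817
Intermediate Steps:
P(q, s) = 56 (P(q, s) = 21 - 7*(-5) = 21 + 35 = 56)
l(Y, F) = 2 + F + Y (l(Y, F) = (F + Y) + 2 = 2 + F + Y)
z(Z, t) = -3 + Z*(-t + 56*Z) (z(Z, t) = -3 + (56*Z - t)*Z = -3 + (-t + 56*Z)*Z = -3 + Z*(-t + 56*Z))
j = √817 (j = √((-3 + 56*(2 + 2 + 0)² - 1*(2 + 2 + 0)*(-10)) - 116) = √((-3 + 56*4² - 1*4*(-10)) - 116) = √((-3 + 56*16 + 40) - 116) = √((-3 + 896 + 40) - 116) = √(933 - 116) = √817 ≈ 28.583)
j² = (√817)² = 817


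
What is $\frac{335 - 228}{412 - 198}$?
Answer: $\frac{1}{2} \approx 0.5$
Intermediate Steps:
$\frac{335 - 228}{412 - 198} = \frac{107}{214} = 107 \cdot \frac{1}{214} = \frac{1}{2}$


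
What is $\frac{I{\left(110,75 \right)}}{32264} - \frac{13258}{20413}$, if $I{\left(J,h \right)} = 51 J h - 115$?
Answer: $\frac{8158666143}{658605032} \approx 12.388$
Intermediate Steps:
$I{\left(J,h \right)} = -115 + 51 J h$ ($I{\left(J,h \right)} = 51 J h - 115 = -115 + 51 J h$)
$\frac{I{\left(110,75 \right)}}{32264} - \frac{13258}{20413} = \frac{-115 + 51 \cdot 110 \cdot 75}{32264} - \frac{13258}{20413} = \left(-115 + 420750\right) \frac{1}{32264} - \frac{13258}{20413} = 420635 \cdot \frac{1}{32264} - \frac{13258}{20413} = \frac{420635}{32264} - \frac{13258}{20413} = \frac{8158666143}{658605032}$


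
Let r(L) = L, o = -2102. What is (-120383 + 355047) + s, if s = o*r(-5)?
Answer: 245174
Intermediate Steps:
s = 10510 (s = -2102*(-5) = 10510)
(-120383 + 355047) + s = (-120383 + 355047) + 10510 = 234664 + 10510 = 245174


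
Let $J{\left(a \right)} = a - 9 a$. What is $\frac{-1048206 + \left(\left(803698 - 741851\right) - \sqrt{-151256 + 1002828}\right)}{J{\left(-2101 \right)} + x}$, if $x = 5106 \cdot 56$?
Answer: $- \frac{986359}{302744} - \frac{\sqrt{212893}}{151372} \approx -3.2611$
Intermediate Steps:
$x = 285936$
$J{\left(a \right)} = - 8 a$
$\frac{-1048206 + \left(\left(803698 - 741851\right) - \sqrt{-151256 + 1002828}\right)}{J{\left(-2101 \right)} + x} = \frac{-1048206 + \left(\left(803698 - 741851\right) - \sqrt{-151256 + 1002828}\right)}{\left(-8\right) \left(-2101\right) + 285936} = \frac{-1048206 + \left(61847 - \sqrt{851572}\right)}{16808 + 285936} = \frac{-1048206 + \left(61847 - 2 \sqrt{212893}\right)}{302744} = \left(-1048206 + \left(61847 - 2 \sqrt{212893}\right)\right) \frac{1}{302744} = \left(-986359 - 2 \sqrt{212893}\right) \frac{1}{302744} = - \frac{986359}{302744} - \frac{\sqrt{212893}}{151372}$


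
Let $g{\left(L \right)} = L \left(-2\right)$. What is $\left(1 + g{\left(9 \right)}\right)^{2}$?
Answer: $289$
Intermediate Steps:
$g{\left(L \right)} = - 2 L$
$\left(1 + g{\left(9 \right)}\right)^{2} = \left(1 - 18\right)^{2} = \left(-17\right)^{2} = 289$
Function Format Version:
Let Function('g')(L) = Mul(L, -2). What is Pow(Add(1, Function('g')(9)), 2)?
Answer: 289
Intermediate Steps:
Function('g')(L) = Mul(-2, L)
Pow(Add(1, Function('g')(9)), 2) = Pow(Add(1, Mul(-2, 9)), 2) = Pow(Add(1, -18), 2) = Pow(-17, 2) = 289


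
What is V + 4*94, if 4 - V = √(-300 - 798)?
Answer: 380 - 3*I*√122 ≈ 380.0 - 33.136*I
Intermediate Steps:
V = 4 - 3*I*√122 (V = 4 - √(-300 - 798) = 4 - √(-1098) = 4 - 3*I*√122 ≈ 4.0 - 33.136*I)
V + 4*94 = (4 - 3*I*√122) + 4*94 = (4 - 3*I*√122) + 376 = 380 - 3*I*√122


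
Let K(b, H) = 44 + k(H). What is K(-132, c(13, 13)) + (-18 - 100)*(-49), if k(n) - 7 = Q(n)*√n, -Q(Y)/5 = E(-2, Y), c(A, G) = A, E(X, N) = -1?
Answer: 5833 + 5*√13 ≈ 5851.0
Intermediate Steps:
Q(Y) = 5 (Q(Y) = -5*(-1) = 5)
k(n) = 7 + 5*√n
K(b, H) = 51 + 5*√H (K(b, H) = 44 + (7 + 5*√H) = 51 + 5*√H)
K(-132, c(13, 13)) + (-18 - 100)*(-49) = (51 + 5*√13) + (-18 - 100)*(-49) = (51 + 5*√13) - 118*(-49) = (51 + 5*√13) + 5782 = 5833 + 5*√13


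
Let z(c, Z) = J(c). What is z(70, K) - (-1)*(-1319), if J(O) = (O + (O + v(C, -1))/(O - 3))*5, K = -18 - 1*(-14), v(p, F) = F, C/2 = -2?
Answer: -64578/67 ≈ -963.85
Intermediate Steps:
C = -4 (C = 2*(-2) = -4)
K = -4 (K = -18 + 14 = -4)
J(O) = 5*O + 5*(-1 + O)/(-3 + O) (J(O) = (O + (O - 1)/(O - 3))*5 = (O + (-1 + O)/(-3 + O))*5 = 5*O + 5*(-1 + O)/(-3 + O))
z(c, Z) = 5*(-1 + c**2 - 2*c)/(-3 + c)
z(70, K) - (-1)*(-1319) = 5*(-1 + 70**2 - 2*70)/(-3 + 70) - (-1)*(-1319) = 5*(-1 + 4900 - 140)/67 - 1*1319 = 5*(1/67)*4759 - 1319 = 23795/67 - 1319 = -64578/67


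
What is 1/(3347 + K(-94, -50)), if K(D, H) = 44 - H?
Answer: 1/3441 ≈ 0.00029061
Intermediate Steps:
1/(3347 + K(-94, -50)) = 1/(3347 + (44 - 1*(-50))) = 1/(3347 + (44 + 50)) = 1/(3347 + 94) = 1/3441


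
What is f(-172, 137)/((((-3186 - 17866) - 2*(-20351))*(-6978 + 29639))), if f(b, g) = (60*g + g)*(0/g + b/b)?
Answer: 8357/445288650 ≈ 1.8768e-5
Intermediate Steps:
f(b, g) = 61*g (f(b, g) = (61*g)*(0 + 1) = (61*g)*1 = 61*g)
f(-172, 137)/((((-3186 - 17866) - 2*(-20351))*(-6978 + 29639))) = (61*137)/((((-3186 - 17866) - 2*(-20351))*(-6978 + 29639))) = 8357/(((-21052 + 40702)*22661)) = 8357/((19650*22661)) = 8357/445288650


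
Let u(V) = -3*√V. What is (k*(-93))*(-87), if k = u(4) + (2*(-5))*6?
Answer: -534006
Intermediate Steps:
k = -66 (k = -3*√4 + (2*(-5))*6 = -3*2 - 10*6 = -6 - 60 = -66)
(k*(-93))*(-87) = -66*(-93)*(-87) = 6138*(-87) = -534006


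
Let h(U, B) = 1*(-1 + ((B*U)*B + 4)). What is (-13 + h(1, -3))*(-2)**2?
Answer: -4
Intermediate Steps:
h(U, B) = 3 + U*B**2 (h(U, B) = 1*(-1 + (U*B**2 + 4)) = 1*(-1 + (4 + U*B**2)) = 1*(3 + U*B**2) = 3 + U*B**2)
(-13 + h(1, -3))*(-2)**2 = (-13 + (3 + 1*(-3)**2))*(-2)**2 = (-13 + (3 + 1*9))*4 = (-13 + (3 + 9))*4 = (-13 + 12)*4 = -1*4 = -4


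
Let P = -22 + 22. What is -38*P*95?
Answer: 0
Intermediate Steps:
P = 0
-38*P*95 = -38*0*95 = 0*95 = 0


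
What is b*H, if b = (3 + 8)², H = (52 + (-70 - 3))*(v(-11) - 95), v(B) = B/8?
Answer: 1959111/8 ≈ 2.4489e+5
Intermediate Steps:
v(B) = B/8 (v(B) = B*(⅛) = B/8)
H = 16191/8 (H = (52 + (-70 - 3))*((⅛)*(-11) - 95) = (52 - 73)*(-11/8 - 95) = -21*(-771/8) = 16191/8 ≈ 2023.9)
b = 121 (b = 11² = 121)
b*H = 121*(16191/8) = 1959111/8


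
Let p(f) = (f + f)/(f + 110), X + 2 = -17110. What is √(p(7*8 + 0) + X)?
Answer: 4*I*√7367495/83 ≈ 130.81*I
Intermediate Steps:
X = -17112 (X = -2 - 17110 = -17112)
p(f) = 2*f/(110 + f) (p(f) = (2*f)/(110 + f) = 2*f/(110 + f))
√(p(7*8 + 0) + X) = √(2*(7*8 + 0)/(110 + (7*8 + 0)) - 17112) = √(2*(56 + 0)/(110 + (56 + 0)) - 17112) = √(2*56/(110 + 56) - 17112) = √(2*56/166 - 17112) = √(2*56*(1/166) - 17112) = √(56/83 - 17112) = √(-1420240/83) = 4*I*√7367495/83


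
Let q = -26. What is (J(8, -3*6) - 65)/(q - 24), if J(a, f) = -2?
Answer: 67/50 ≈ 1.3400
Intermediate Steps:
(J(8, -3*6) - 65)/(q - 24) = (-2 - 65)/(-26 - 24) = -67/(-50) = -1/50*(-67) = 67/50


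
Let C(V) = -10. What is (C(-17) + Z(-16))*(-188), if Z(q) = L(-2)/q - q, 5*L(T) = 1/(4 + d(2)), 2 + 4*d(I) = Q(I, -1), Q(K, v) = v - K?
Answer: -61993/55 ≈ -1127.1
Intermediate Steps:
d(I) = -¾ - I/4 (d(I) = -½ + (-1 - I)/4 = -½ + (-¼ - I/4) = -¾ - I/4)
L(T) = 4/55 (L(T) = 1/(5*(4 + (-¾ - ¼*2))) = 1/(5*(4 + (-¾ - ½))) = 1/(5*(4 - 5/4)) = 1/(5*(11/4)) = (⅕)*(4/11) = 4/55)
Z(q) = -q + 4/(55*q) (Z(q) = 4/(55*q) - q = -q + 4/(55*q))
(C(-17) + Z(-16))*(-188) = (-10 + (-1*(-16) + (4/55)/(-16)))*(-188) = (-10 + (16 + (4/55)*(-1/16)))*(-188) = (-10 + (16 - 1/220))*(-188) = (-10 + 3519/220)*(-188) = (1319/220)*(-188) = -61993/55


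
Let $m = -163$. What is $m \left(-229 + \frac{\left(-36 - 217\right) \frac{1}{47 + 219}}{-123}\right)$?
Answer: $\frac{1221223547}{32718} \approx 37326.0$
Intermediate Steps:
$m \left(-229 + \frac{\left(-36 - 217\right) \frac{1}{47 + 219}}{-123}\right) = - 163 \left(-229 + \frac{\left(-36 - 217\right) \frac{1}{47 + 219}}{-123}\right) = - 163 \left(-229 + - \frac{253}{266} \left(- \frac{1}{123}\right)\right) = - 163 \left(-229 + \left(-253\right) \frac{1}{266} \left(- \frac{1}{123}\right)\right) = - 163 \left(-229 - - \frac{253}{32718}\right) = - 163 \left(-229 + \frac{253}{32718}\right) = \left(-163\right) \left(- \frac{7492169}{32718}\right) = \frac{1221223547}{32718}$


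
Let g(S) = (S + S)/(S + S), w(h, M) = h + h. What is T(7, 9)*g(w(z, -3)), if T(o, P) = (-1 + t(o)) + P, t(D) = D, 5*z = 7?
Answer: 15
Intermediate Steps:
z = 7/5 (z = (1/5)*7 = 7/5 ≈ 1.4000)
T(o, P) = -1 + P + o (T(o, P) = (-1 + o) + P = -1 + P + o)
w(h, M) = 2*h
g(S) = 1 (g(S) = (2*S)/((2*S)) = (2*S)*(1/(2*S)) = 1)
T(7, 9)*g(w(z, -3)) = (-1 + 9 + 7)*1 = 15*1 = 15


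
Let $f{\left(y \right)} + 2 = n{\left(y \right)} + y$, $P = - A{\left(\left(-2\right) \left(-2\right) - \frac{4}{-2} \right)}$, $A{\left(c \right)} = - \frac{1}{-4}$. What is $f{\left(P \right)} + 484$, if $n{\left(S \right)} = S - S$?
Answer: $\frac{1927}{4} \approx 481.75$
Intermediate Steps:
$A{\left(c \right)} = \frac{1}{4}$ ($A{\left(c \right)} = \left(-1\right) \left(- \frac{1}{4}\right) = \frac{1}{4}$)
$n{\left(S \right)} = 0$
$P = - \frac{1}{4}$ ($P = \left(-1\right) \frac{1}{4} = - \frac{1}{4} \approx -0.25$)
$f{\left(y \right)} = -2 + y$ ($f{\left(y \right)} = -2 + \left(0 + y\right) = -2 + y$)
$f{\left(P \right)} + 484 = \left(-2 - \frac{1}{4}\right) + 484 = - \frac{9}{4} + 484 = \frac{1927}{4}$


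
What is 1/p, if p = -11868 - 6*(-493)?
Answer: -1/8910 ≈ -0.00011223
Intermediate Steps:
p = -8910 (p = -11868 + 2958 = -8910)
1/p = 1/(-8910) = -1/8910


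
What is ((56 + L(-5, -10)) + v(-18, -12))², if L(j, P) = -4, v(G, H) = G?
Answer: 1156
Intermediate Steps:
((56 + L(-5, -10)) + v(-18, -12))² = ((56 - 4) - 18)² = (52 - 18)² = 34² = 1156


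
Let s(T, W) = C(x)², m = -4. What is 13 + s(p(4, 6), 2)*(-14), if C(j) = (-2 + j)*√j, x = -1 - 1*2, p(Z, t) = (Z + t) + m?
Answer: 1063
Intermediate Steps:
p(Z, t) = -4 + Z + t (p(Z, t) = (Z + t) - 4 = -4 + Z + t)
x = -3 (x = -1 - 2 = -3)
C(j) = √j*(-2 + j)
s(T, W) = -75 (s(T, W) = (√(-3)*(-2 - 3))² = ((I*√3)*(-5))² = (-5*I*√3)² = -75)
13 + s(p(4, 6), 2)*(-14) = 13 - 75*(-14) = 13 + 1050 = 1063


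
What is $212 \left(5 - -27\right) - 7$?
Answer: $6777$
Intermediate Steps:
$212 \left(5 - -27\right) - 7 = 212 \left(5 + 27\right) - 7 = 212 \cdot 32 - 7 = 6784 - 7 = 6777$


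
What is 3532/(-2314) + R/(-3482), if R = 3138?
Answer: -4889939/2014337 ≈ -2.4276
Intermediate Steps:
3532/(-2314) + R/(-3482) = 3532/(-2314) + 3138/(-3482) = 3532*(-1/2314) + 3138*(-1/3482) = -1766/1157 - 1569/1741 = -4889939/2014337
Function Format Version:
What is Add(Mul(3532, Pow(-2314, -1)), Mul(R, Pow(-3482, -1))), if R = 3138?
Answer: Rational(-4889939, 2014337) ≈ -2.4276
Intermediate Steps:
Add(Mul(3532, Pow(-2314, -1)), Mul(R, Pow(-3482, -1))) = Add(Mul(3532, Pow(-2314, -1)), Mul(3138, Pow(-3482, -1))) = Add(Mul(3532, Rational(-1, 2314)), Mul(3138, Rational(-1, 3482))) = Add(Rational(-1766, 1157), Rational(-1569, 1741)) = Rational(-4889939, 2014337)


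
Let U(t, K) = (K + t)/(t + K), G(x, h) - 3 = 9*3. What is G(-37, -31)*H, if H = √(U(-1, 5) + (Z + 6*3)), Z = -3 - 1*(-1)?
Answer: 30*√17 ≈ 123.69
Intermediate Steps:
Z = -2 (Z = -3 + 1 = -2)
G(x, h) = 30 (G(x, h) = 3 + 9*3 = 3 + 27 = 30)
U(t, K) = 1 (U(t, K) = (K + t)/(K + t) = 1)
H = √17 (H = √(1 + (-2 + 6*3)) = √(1 + (-2 + 18)) = √(1 + 16) = √17 ≈ 4.1231)
G(-37, -31)*H = 30*√17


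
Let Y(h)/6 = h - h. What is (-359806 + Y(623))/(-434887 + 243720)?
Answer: 359806/191167 ≈ 1.8822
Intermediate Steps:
Y(h) = 0 (Y(h) = 6*(h - h) = 6*0 = 0)
(-359806 + Y(623))/(-434887 + 243720) = (-359806 + 0)/(-434887 + 243720) = -359806/(-191167) = -359806*(-1/191167) = 359806/191167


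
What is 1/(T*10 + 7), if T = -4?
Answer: -1/33 ≈ -0.030303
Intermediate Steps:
1/(T*10 + 7) = 1/(-4*10 + 7) = 1/(-40 + 7) = 1/(-33) = -1/33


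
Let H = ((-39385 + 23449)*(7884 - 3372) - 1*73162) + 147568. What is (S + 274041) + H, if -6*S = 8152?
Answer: -214668431/3 ≈ -7.1556e+7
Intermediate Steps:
S = -4076/3 (S = -1/6*8152 = -4076/3 ≈ -1358.7)
H = -71828826 (H = (-15936*4512 - 73162) + 147568 = (-71903232 - 73162) + 147568 = -71976394 + 147568 = -71828826)
(S + 274041) + H = (-4076/3 + 274041) - 71828826 = 818047/3 - 71828826 = -214668431/3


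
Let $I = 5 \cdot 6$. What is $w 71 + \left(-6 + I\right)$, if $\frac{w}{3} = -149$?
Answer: $-31713$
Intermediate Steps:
$w = -447$ ($w = 3 \left(-149\right) = -447$)
$I = 30$
$w 71 + \left(-6 + I\right) = \left(-447\right) 71 + \left(-6 + 30\right) = -31737 + 24 = -31713$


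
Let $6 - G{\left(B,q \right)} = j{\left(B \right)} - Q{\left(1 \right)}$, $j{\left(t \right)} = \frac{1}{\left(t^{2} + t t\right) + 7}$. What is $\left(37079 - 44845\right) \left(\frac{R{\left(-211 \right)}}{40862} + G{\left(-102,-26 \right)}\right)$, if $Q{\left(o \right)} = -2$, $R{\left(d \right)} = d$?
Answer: $- \frac{13193413908719}{425271265} \approx -31024.0$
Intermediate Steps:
$j{\left(t \right)} = \frac{1}{7 + 2 t^{2}}$ ($j{\left(t \right)} = \frac{1}{\left(t^{2} + t^{2}\right) + 7} = \frac{1}{2 t^{2} + 7} = \frac{1}{7 + 2 t^{2}}$)
$G{\left(B,q \right)} = 4 - \frac{1}{7 + 2 B^{2}}$ ($G{\left(B,q \right)} = 6 - \left(\frac{1}{7 + 2 B^{2}} - -2\right) = 6 - \left(\frac{1}{7 + 2 B^{2}} + 2\right) = 6 - \left(2 + \frac{1}{7 + 2 B^{2}}\right) = 4 - \frac{1}{7 + 2 B^{2}}$)
$\left(37079 - 44845\right) \left(\frac{R{\left(-211 \right)}}{40862} + G{\left(-102,-26 \right)}\right) = \left(37079 - 44845\right) \left(- \frac{211}{40862} + \frac{27 + 8 \left(-102\right)^{2}}{7 + 2 \left(-102\right)^{2}}\right) = - 7766 \left(\left(-211\right) \frac{1}{40862} + \frac{27 + 8 \cdot 10404}{7 + 2 \cdot 10404}\right) = - 7766 \left(- \frac{211}{40862} + \frac{27 + 83232}{7 + 20808}\right) = - 7766 \left(- \frac{211}{40862} + \frac{1}{20815} \cdot 83259\right) = - 7766 \left(- \frac{211}{40862} + \frac{83259}{20815}\right) = \left(-7766\right) \frac{3397737293}{850542530} = - \frac{13193413908719}{425271265}$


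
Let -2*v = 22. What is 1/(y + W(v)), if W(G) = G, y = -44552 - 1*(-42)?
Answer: -1/44521 ≈ -2.2461e-5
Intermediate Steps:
v = -11 (v = -½*22 = -11)
y = -44510 (y = -44552 + 42 = -44510)
1/(y + W(v)) = 1/(-44510 - 11) = 1/(-44521) = -1/44521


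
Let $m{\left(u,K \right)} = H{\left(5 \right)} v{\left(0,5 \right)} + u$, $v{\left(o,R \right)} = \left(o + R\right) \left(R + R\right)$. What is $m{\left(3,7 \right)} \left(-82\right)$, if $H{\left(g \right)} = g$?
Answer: $-20746$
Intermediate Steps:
$v{\left(o,R \right)} = 2 R \left(R + o\right)$ ($v{\left(o,R \right)} = \left(R + o\right) 2 R = 2 R \left(R + o\right)$)
$m{\left(u,K \right)} = 250 + u$ ($m{\left(u,K \right)} = 5 \cdot 2 \cdot 5 \left(5 + 0\right) + u = 5 \cdot 2 \cdot 5 \cdot 5 + u = 5 \cdot 50 + u = 250 + u$)
$m{\left(3,7 \right)} \left(-82\right) = \left(250 + 3\right) \left(-82\right) = 253 \left(-82\right) = -20746$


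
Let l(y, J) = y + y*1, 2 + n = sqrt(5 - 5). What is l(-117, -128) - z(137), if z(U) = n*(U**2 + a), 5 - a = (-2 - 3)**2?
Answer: 37264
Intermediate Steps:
a = -20 (a = 5 - (-2 - 3)**2 = 5 - 1*(-5)**2 = 5 - 1*25 = 5 - 25 = -20)
n = -2 (n = -2 + sqrt(5 - 5) = -2 + sqrt(0) = -2 + 0 = -2)
l(y, J) = 2*y (l(y, J) = y + y = 2*y)
z(U) = 40 - 2*U**2 (z(U) = -2*(U**2 - 20) = -2*(-20 + U**2) = 40 - 2*U**2)
l(-117, -128) - z(137) = 2*(-117) - (40 - 2*137**2) = -234 - (40 - 2*18769) = -234 - (40 - 37538) = -234 - 1*(-37498) = -234 + 37498 = 37264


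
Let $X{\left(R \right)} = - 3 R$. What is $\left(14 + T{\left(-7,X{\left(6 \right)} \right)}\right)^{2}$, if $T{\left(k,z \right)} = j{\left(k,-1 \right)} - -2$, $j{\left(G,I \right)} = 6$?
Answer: $484$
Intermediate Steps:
$T{\left(k,z \right)} = 8$ ($T{\left(k,z \right)} = 6 - -2 = 6 + 2 = 8$)
$\left(14 + T{\left(-7,X{\left(6 \right)} \right)}\right)^{2} = \left(14 + 8\right)^{2} = 22^{2} = 484$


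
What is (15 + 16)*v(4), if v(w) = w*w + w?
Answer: 620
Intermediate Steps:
v(w) = w + w² (v(w) = w² + w = w + w²)
(15 + 16)*v(4) = (15 + 16)*(4*(1 + 4)) = 31*(4*5) = 31*20 = 620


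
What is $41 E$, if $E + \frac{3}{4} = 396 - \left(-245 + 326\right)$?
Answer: $\frac{51537}{4} \approx 12884.0$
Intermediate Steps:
$E = \frac{1257}{4}$ ($E = - \frac{3}{4} + \left(396 - \left(-245 + 326\right)\right) = - \frac{3}{4} + \left(396 - 81\right) = - \frac{3}{4} + 315 = \frac{1257}{4} \approx 314.25$)
$41 E = 41 \cdot \frac{1257}{4} = \frac{51537}{4}$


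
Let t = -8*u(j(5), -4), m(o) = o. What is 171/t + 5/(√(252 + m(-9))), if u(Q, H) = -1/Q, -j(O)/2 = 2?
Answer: -171/2 + 5*√3/27 ≈ -85.179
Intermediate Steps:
j(O) = -4 (j(O) = -2*2 = -4)
t = -2 (t = -(-8)/(-4) = -(-8)*(-1)/4 = -8*¼ = -2)
171/t + 5/(√(252 + m(-9))) = 171/(-2) + 5/(√(252 - 9)) = 171*(-½) + 5/(√243) = -171/2 + 5/((9*√3)) = -171/2 + 5*(√3/27) = -171/2 + 5*√3/27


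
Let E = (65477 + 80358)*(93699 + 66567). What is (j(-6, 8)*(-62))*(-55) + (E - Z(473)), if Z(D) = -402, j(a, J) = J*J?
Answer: 23372610752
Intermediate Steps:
j(a, J) = J²
E = 23372392110 (E = 145835*160266 = 23372392110)
(j(-6, 8)*(-62))*(-55) + (E - Z(473)) = (8²*(-62))*(-55) + (23372392110 - 1*(-402)) = (64*(-62))*(-55) + (23372392110 + 402) = -3968*(-55) + 23372392512 = 218240 + 23372392512 = 23372610752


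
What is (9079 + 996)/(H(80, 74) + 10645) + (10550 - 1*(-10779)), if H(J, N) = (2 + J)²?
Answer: 370473476/17369 ≈ 21330.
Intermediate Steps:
(9079 + 996)/(H(80, 74) + 10645) + (10550 - 1*(-10779)) = (9079 + 996)/((2 + 80)² + 10645) + (10550 - 1*(-10779)) = 10075/(82² + 10645) + (10550 + 10779) = 10075/(6724 + 10645) + 21329 = 10075/17369 + 21329 = 370473476/17369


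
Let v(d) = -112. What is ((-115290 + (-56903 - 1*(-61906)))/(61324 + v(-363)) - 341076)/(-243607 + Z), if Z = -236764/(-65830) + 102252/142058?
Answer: 48811211232214784465/34861670816750616924 ≈ 1.4001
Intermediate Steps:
Z = 10091367368/2337919535 (Z = -236764*(-1/65830) + 102252*(1/142058) = 118382/32915 + 51126/71029 = 10091367368/2337919535 ≈ 4.3164)
((-115290 + (-56903 - 1*(-61906)))/(61324 + v(-363)) - 341076)/(-243607 + Z) = ((-115290 + (-56903 - 1*(-61906)))/(61324 - 112) - 341076)/(-243607 + 10091367368/2337919535) = ((-115290 + (-56903 + 61906))/61212 - 341076)/(-569523472795377/2337919535) = ((-115290 + 5003)*(1/61212) - 341076)*(-2337919535/569523472795377) = (-110287*1/61212 - 341076)*(-2337919535/569523472795377) = (-110287/61212 - 341076)*(-2337919535/569523472795377) = -20878054399/61212*(-2337919535/569523472795377) = 48811211232214784465/34861670816750616924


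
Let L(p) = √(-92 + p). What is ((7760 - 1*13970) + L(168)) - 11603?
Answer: -17813 + 2*√19 ≈ -17804.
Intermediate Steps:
((7760 - 1*13970) + L(168)) - 11603 = ((7760 - 1*13970) + √(-92 + 168)) - 11603 = ((7760 - 13970) + √76) - 11603 = (-6210 + 2*√19) - 11603 = -17813 + 2*√19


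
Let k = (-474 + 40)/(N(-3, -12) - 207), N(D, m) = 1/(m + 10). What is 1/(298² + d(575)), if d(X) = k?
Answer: 415/36854528 ≈ 1.1260e-5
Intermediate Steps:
N(D, m) = 1/(10 + m)
k = 868/415 (k = (-474 + 40)/(1/(10 - 12) - 207) = -434/(1/(-2) - 207) = -434/(-½ - 207) = -434/(-415/2) = -434*(-2/415) = 868/415 ≈ 2.0916)
d(X) = 868/415
1/(298² + d(575)) = 1/(298² + 868/415) = 1/(88804 + 868/415) = 1/(36854528/415) = 415/36854528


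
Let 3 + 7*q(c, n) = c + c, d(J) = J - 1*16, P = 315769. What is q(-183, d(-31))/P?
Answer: -369/2210383 ≈ -0.00016694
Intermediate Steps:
d(J) = -16 + J (d(J) = J - 16 = -16 + J)
q(c, n) = -3/7 + 2*c/7 (q(c, n) = -3/7 + (c + c)/7 = -3/7 + (2*c)/7 = -3/7 + 2*c/7)
q(-183, d(-31))/P = (-3/7 + (2/7)*(-183))/315769 = (-3/7 - 366/7)*(1/315769) = -369/7*1/315769 = -369/2210383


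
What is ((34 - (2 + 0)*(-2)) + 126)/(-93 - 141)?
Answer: -82/117 ≈ -0.70085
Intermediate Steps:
((34 - (2 + 0)*(-2)) + 126)/(-93 - 141) = ((34 - 2*(-2)) + 126)/(-234) = ((34 - 1*(-4)) + 126)*(-1/234) = ((34 + 4) + 126)*(-1/234) = (38 + 126)*(-1/234) = 164*(-1/234) = -82/117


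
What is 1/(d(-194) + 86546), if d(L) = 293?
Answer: 1/86839 ≈ 1.1516e-5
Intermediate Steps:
1/(d(-194) + 86546) = 1/(293 + 86546) = 1/86839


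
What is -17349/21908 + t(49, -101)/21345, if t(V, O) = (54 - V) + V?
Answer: -123043791/155875420 ≈ -0.78937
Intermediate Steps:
t(V, O) = 54
-17349/21908 + t(49, -101)/21345 = -17349/21908 + 54/21345 = -17349*1/21908 + 54*(1/21345) = -17349/21908 + 18/7115 = -123043791/155875420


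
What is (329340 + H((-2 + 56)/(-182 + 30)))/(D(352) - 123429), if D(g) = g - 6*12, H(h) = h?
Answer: -25029813/9359324 ≈ -2.6743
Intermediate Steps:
D(g) = -72 + g (D(g) = g - 72 = -72 + g)
(329340 + H((-2 + 56)/(-182 + 30)))/(D(352) - 123429) = (329340 + (-2 + 56)/(-182 + 30))/((-72 + 352) - 123429) = (329340 + 54/(-152))/(280 - 123429) = (329340 + 54*(-1/152))/(-123149) = (329340 - 27/76)*(-1/123149) = (25029813/76)*(-1/123149) = -25029813/9359324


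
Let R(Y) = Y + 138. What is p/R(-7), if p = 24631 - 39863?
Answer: -15232/131 ≈ -116.27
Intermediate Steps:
R(Y) = 138 + Y
p = -15232
p/R(-7) = -15232/(138 - 7) = -15232/131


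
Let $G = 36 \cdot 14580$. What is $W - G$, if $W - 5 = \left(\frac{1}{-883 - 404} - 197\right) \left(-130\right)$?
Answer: $- \frac{49427225}{99} \approx -4.9927 \cdot 10^{5}$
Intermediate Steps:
$G = 524880$
$W = \frac{2535895}{99}$ ($W = 5 + \left(\frac{1}{-883 - 404} - 197\right) \left(-130\right) = 5 + \left(\frac{1}{-1287} - 197\right) \left(-130\right) = 5 + \left(- \frac{1}{1287} - 197\right) \left(-130\right) = 5 - - \frac{2535400}{99} = 5 + \frac{2535400}{99} = \frac{2535895}{99} \approx 25615.0$)
$W - G = \frac{2535895}{99} - 524880 = - \frac{49427225}{99}$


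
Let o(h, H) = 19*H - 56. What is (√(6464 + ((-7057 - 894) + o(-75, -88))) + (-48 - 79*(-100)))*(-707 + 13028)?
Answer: 96744492 + 12321*I*√3215 ≈ 9.6744e+7 + 6.9861e+5*I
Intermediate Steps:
o(h, H) = -56 + 19*H
(√(6464 + ((-7057 - 894) + o(-75, -88))) + (-48 - 79*(-100)))*(-707 + 13028) = (√(6464 + ((-7057 - 894) + (-56 + 19*(-88)))) + (-48 - 79*(-100)))*(-707 + 13028) = (√(6464 + (-7951 + (-56 - 1672))) + (-48 + 7900))*12321 = (√(6464 + (-7951 - 1728)) + 7852)*12321 = (√(6464 - 9679) + 7852)*12321 = (√(-3215) + 7852)*12321 = (I*√3215 + 7852)*12321 = (7852 + I*√3215)*12321 = 96744492 + 12321*I*√3215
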